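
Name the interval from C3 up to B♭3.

minor seventh

Counting letters C–D–E–F–G–A–B gives a seventh.
C→Bb = 10 semitones, 1 narrower than the major seventh (11), so minor.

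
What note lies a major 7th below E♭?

Fb

A seventh below E lands on the letter F.
A major seventh spans 11 semitones, so Eb moves to pitch class 4. On the letter F that is Fb.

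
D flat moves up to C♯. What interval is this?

The letter names run D→C, a span of 6 letter steps, so the interval is some kind of seventh.
Db to C# is 12 semitones. A major seventh is 11, so 12 makes it augmented.

augmented seventh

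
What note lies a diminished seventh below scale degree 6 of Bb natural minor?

A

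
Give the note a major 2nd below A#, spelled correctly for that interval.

G#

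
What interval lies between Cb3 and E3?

Counting letters C–D–E gives a third.
Cb→E = 5 semitones, 1 wider than the major third (4), so augmented.

augmented third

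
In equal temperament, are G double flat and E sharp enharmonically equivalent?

Gbb = pitch class 5 and E# = pitch class 5 — the same pitch class, so they are enharmonic equivalents.

Yes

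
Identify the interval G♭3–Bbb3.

minor third

Counting letters G–A–B gives a third.
Gb→Bbb = 3 semitones, 1 narrower than the major third (4), so minor.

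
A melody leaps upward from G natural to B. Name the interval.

Counting letters G–A–B gives a third.
G→B = 4 semitones, exactly the major third.

major third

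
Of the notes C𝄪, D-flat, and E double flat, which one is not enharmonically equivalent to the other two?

In 12-tone equal temperament, enharmonic equivalents share a pitch class. C## is pitch class 2; Db is pitch class 1; Ebb is pitch class 2.
C## and Ebb share pitch class 2, while Db is pitch class 1.

Db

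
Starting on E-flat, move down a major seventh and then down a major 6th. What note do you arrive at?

A major seventh down from Eb is Fb (letter F, 11 semitones down).
A major sixth down from Fb is Abb (letter A, 9 semitones down).

Abb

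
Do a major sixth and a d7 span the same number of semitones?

A major sixth spans 9 semitones; a diminished seventh spans 9.
They are enharmonically equivalent.

Yes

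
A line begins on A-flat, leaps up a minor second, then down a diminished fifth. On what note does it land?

Eb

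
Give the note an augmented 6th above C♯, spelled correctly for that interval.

C up a major sixth is A, so the target letter is A.
From C#, an augmented sixth is 10 semitones up: A##.

A##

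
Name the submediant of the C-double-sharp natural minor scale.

A#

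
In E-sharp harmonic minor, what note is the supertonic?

F##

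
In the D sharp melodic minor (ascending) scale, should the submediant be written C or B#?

Each scale degree takes a distinct letter name. Degree 6 of a scale on D must use the letter B.
B# and C are enharmonically the same pitch, but only B# uses the letter B, so it is the correct spelling here.

B#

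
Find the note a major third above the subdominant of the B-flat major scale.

The subdominant of Bb major is Eb.
A major third (4 semitones) above Eb lands on the letter G, giving G.

G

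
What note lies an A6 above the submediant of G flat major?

C#

The submediant of Gb major is Eb.
An augmented sixth (10 semitones) above Eb lands on the letter C, giving C#.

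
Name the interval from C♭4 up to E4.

augmented third

The letter names run C→E, a span of 2 letter steps, so the interval is some kind of third.
Cb to E is 5 semitones. A major third is 4, so 5 makes it augmented.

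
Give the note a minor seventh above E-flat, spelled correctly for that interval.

Db

A seventh above E lands on the letter D.
A minor seventh spans 10 semitones, so Eb moves to pitch class 1. On the letter D that is Db.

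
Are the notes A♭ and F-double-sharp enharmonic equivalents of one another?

No

Two spellings are enharmonically equivalent only if they share a pitch class.
Here Ab → 8, F## → 7; 7 ≠ 8, so they are not.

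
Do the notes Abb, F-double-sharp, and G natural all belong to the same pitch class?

Abb is pitch class 7; F## is pitch class 7; G is pitch class 7.
All spellings map to pitch class 7, so they are enharmonically equivalent.

Yes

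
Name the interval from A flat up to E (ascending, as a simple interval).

The letter names run A→E, a span of 4 letter steps, so the interval is some kind of fifth.
Ab to E is 8 semitones. A perfect fifth is 7, so 8 makes it augmented.

augmented fifth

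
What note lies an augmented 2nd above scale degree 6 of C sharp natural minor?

B#

Scale degree 6 of C# natural minor is A.
An augmented second (3 semitones) above A lands on the letter B, giving B#.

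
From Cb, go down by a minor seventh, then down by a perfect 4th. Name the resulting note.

Ab

A minor seventh down from Cb is Db (letter D, 10 semitones down).
A perfect fourth down from Db is Ab (letter A, 5 semitones down).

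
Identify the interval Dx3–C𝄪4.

minor seventh

The letter names run D→C, a span of 6 letter steps, so the interval is some kind of seventh.
D## to C## is 10 semitones. A major seventh is 11, so 10 makes it minor.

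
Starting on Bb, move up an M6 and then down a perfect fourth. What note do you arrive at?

D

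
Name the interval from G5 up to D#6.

augmented fifth

The letter names run G→D, a span of 4 letter steps, so the interval is some kind of fifth.
G to D# is 8 semitones. A perfect fifth is 7, so 8 makes it augmented.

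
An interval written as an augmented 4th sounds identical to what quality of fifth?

An augmented fourth spans 6 semitones.
A fifth spanning 6 semitones is diminished (the perfect fifth is 7).

diminished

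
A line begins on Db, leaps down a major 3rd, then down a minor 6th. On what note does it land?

Db

A major third down from Db is Bbb (letter B, 4 semitones down).
A minor sixth down from Bbb is Db (letter D, 8 semitones down).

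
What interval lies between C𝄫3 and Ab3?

Counting letters C–D–E–F–G–A gives a sixth.
Cbb→Ab = 10 semitones, 1 wider than the major sixth (9), so augmented.

augmented sixth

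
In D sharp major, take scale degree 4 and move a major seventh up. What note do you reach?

Scale degree 4 of D# major is G#.
A major seventh (11 semitones) above G# lands on the letter F, giving F##.

F##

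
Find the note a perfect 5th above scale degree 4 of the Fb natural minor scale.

Scale degree 4 of Fb natural minor is Bbb.
A perfect fifth (7 semitones) above Bbb lands on the letter F, giving Fb.

Fb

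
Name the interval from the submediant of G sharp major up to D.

diminished seventh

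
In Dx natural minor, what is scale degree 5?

A##

Degree 5 takes the letter 4 steps above D, which is A.
In natural minor, degree 5 sits 7 semitones above the tonic. D## + 7 semitones is pitch class 11, spelled on A as A##.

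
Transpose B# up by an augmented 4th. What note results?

E##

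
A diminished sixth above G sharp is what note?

Eb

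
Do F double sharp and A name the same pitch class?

No

Two spellings are enharmonically equivalent only if they share a pitch class.
Here F## → 7, A → 9; 7 ≠ 9, so they are not.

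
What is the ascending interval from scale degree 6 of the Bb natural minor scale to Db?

Scale degree 6 of Bb natural minor is Gb.
Gb up to Db: letters G→D make it a fifth; 7 semitones makes it perfect.

perfect fifth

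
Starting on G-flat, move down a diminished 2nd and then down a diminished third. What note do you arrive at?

A diminished second down from Gb is F# (letter F, 0 semitones down).
A diminished third down from F# is D## (letter D, 2 semitones down).

D##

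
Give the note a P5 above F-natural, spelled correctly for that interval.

C

A fifth above F lands on the letter C.
A perfect fifth spans 7 semitones, so F moves to pitch class 0. On the letter C that is C.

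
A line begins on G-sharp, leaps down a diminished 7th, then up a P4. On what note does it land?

A diminished seventh down from G# is A## (letter A, 9 semitones down).
A perfect fourth up from A## is D## (letter D, 5 semitones up).

D##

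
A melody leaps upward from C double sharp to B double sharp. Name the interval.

Counting letters C–D–E–F–G–A–B gives a seventh.
C##→B## = 11 semitones, exactly the major seventh.

major seventh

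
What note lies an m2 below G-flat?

F

A second below G lands on the letter F.
A minor second spans 1 semitone, so Gb moves to pitch class 5. On the letter F that is F.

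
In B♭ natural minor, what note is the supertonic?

C

Degree 2 takes the letter 1 step above B, which is C.
In natural minor, degree 2 sits 2 semitones above the tonic. Bb + 2 semitones is pitch class 0, spelled on C as C.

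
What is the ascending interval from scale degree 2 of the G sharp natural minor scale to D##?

augmented fourth

Scale degree 2 of G# natural minor is A#.
A# up to D##: letters A→D make it a fourth; 6 semitones makes it augmented.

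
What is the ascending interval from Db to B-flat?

major sixth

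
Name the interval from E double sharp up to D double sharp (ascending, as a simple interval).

Counting letters E–F–G–A–B–C–D gives a seventh.
E##→D## = 10 semitones, 1 narrower than the major seventh (11), so minor.

minor seventh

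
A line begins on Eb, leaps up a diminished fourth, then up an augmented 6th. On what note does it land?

F

A diminished fourth up from Eb is Abb (letter A, 4 semitones up).
An augmented sixth up from Abb is F (letter F, 10 semitones up).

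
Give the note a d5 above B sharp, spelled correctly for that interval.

F#

A fifth above B lands on the letter F.
A diminished fifth spans 6 semitones, so B# moves to pitch class 6. On the letter F that is F#.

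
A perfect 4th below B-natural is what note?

B down a perfect fourth is F#, so the target letter is F.
From B, a perfect fourth is 5 semitones down: F#.

F#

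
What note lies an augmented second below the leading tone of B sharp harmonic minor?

G#

The leading tone of B# harmonic minor is A##.
An augmented second (3 semitones) below A## lands on the letter G, giving G#.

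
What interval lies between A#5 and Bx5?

Counting letters A–B gives a second.
A#→B## = 3 semitones, 1 wider than the major second (2), so augmented.

augmented second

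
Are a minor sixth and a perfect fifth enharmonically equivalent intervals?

A minor sixth spans 8 semitones; a perfect fifth spans 7.
The spans differ, so they are not enharmonic equivalents.

No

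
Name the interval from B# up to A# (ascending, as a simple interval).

Counting letters B–C–D–E–F–G–A gives a seventh.
B#→A# = 10 semitones, 1 narrower than the major seventh (11), so minor.

minor seventh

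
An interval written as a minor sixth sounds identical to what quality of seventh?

A minor sixth spans 8 semitones.
A seventh spanning 8 semitones is doubly diminished (the major seventh is 11).

doubly diminished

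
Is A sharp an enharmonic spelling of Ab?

No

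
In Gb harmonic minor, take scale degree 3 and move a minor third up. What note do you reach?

Dbb

Scale degree 3 of Gb harmonic minor is Bbb.
A minor third (3 semitones) above Bbb lands on the letter D, giving Dbb.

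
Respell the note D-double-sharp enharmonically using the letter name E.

D## is pitch class 4. The letter E alone is pitch class 4.
Pitch class 4 on E needs no accidental: E.

E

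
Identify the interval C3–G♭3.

diminished fifth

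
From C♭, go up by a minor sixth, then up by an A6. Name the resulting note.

A minor sixth up from Cb is Abb (letter A, 8 semitones up).
An augmented sixth up from Abb is F (letter F, 10 semitones up).

F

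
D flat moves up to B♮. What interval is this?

The letter names run D→B, a span of 5 letter steps, so the interval is some kind of sixth.
Db to B is 10 semitones. A major sixth is 9, so 10 makes it augmented.

augmented sixth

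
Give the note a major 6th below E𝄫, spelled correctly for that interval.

A sixth below E lands on the letter G.
A major sixth spans 9 semitones, so Ebb moves to pitch class 5. On the letter G that is Gbb.

Gbb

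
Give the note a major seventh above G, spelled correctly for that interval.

F#

G up a major seventh is F#, so the target letter is F.
From G, a major seventh is 11 semitones up: F#.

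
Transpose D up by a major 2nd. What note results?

D up a major second is E, so the target letter is E.
From D, a major second is 2 semitones up: E.

E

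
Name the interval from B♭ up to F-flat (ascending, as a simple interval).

Counting letters B–C–D–E–F gives a fifth.
Bb→Fb = 6 semitones, 1 narrower than the perfect fifth (7), so diminished.

diminished fifth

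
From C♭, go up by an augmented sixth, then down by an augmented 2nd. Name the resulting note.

Gb

An augmented sixth up from Cb is A (letter A, 10 semitones up).
An augmented second down from A is Gb (letter G, 3 semitones down).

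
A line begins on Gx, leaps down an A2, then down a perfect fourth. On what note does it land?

An augmented second down from G## is F# (letter F, 3 semitones down).
A perfect fourth down from F# is C# (letter C, 5 semitones down).

C#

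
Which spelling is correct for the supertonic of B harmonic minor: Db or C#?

Each scale degree takes a distinct letter name. Degree 2 of a scale on B must use the letter C.
C# and Db are enharmonically the same pitch, but only C# uses the letter C, so it is the correct spelling here.

C#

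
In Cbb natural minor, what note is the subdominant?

Fbb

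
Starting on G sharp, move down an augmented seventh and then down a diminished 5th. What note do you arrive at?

D

An augmented seventh down from G# is Ab (letter A, 12 semitones down).
A diminished fifth down from Ab is D (letter D, 6 semitones down).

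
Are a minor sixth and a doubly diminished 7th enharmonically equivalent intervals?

Yes

A minor sixth spans 8 semitones; a doubly diminished seventh spans 8.
They are enharmonically equivalent.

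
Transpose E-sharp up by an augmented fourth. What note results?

A##

A fourth above E lands on the letter A.
An augmented fourth spans 6 semitones, so E# moves to pitch class 11. On the letter A that is A##.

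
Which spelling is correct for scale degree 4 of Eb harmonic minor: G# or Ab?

Ab

Each scale degree takes a distinct letter name. Degree 4 of a scale on E must use the letter A.
Ab and G# are enharmonically the same pitch, but only Ab uses the letter A, so it is the correct spelling here.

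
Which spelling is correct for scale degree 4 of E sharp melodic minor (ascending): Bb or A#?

Each scale degree takes a distinct letter name. Degree 4 of a scale on E must use the letter A.
A# and Bb are enharmonically the same pitch, but only A# uses the letter A, so it is the correct spelling here.

A#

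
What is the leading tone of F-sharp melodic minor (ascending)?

E#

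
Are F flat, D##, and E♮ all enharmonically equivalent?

Fb is pitch class 4; D## is pitch class 4; E is pitch class 4.
All spellings map to pitch class 4, so they are enharmonically equivalent.

Yes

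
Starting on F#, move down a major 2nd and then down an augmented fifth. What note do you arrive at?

Ab

A major second down from F# is E (letter E, 2 semitones down).
An augmented fifth down from E is Ab (letter A, 8 semitones down).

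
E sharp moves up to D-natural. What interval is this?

Counting letters E–F–G–A–B–C–D gives a seventh.
E#→D = 9 semitones, 2 narrower than the major seventh (11), so diminished.

diminished seventh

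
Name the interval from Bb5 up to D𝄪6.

doubly augmented third

Counting letters B–C–D gives a third.
Bb→D## = 6 semitones, 2 wider than the major third (4), so doubly augmented.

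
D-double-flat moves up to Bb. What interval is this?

augmented sixth

The letter names run D→B, a span of 5 letter steps, so the interval is some kind of sixth.
Dbb to Bb is 10 semitones. A major sixth is 9, so 10 makes it augmented.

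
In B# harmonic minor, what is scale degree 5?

Degree 5 takes the letter 4 steps above B, which is F.
In harmonic minor, degree 5 sits 7 semitones above the tonic. B# + 7 semitones is pitch class 7, spelled on F as F##.

F##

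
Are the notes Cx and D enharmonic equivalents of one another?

Yes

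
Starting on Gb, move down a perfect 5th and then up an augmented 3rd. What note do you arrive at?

A perfect fifth down from Gb is Cb (letter C, 7 semitones down).
An augmented third up from Cb is E (letter E, 5 semitones up).

E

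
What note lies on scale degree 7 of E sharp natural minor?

Degree 7 takes the letter 6 steps above E, which is D.
In natural minor, degree 7 sits 10 semitones above the tonic. E# + 10 semitones is pitch class 3, spelled on D as D#.

D#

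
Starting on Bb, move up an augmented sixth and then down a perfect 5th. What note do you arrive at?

C#

An augmented sixth up from Bb is G# (letter G, 10 semitones up).
A perfect fifth down from G# is C# (letter C, 7 semitones down).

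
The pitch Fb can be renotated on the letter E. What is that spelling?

E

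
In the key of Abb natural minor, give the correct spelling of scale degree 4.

Dbb

Degree 4 takes the letter 3 steps above A, which is D.
In natural minor, degree 4 sits 5 semitones above the tonic. Abb + 5 semitones is pitch class 0, spelled on D as Dbb.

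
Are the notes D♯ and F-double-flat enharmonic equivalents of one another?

Yes

D# = pitch class 3 and Fbb = pitch class 3 — the same pitch class, so they are enharmonic equivalents.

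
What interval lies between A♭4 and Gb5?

The letter names run A→G, a span of 6 letter steps, so the interval is some kind of seventh.
Ab to Gb is 10 semitones. A major seventh is 11, so 10 makes it minor.

minor seventh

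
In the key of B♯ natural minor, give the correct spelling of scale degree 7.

Degree 7 takes the letter 6 steps above B, which is A.
In natural minor, degree 7 sits 10 semitones above the tonic. B# + 10 semitones is pitch class 10, spelled on A as A#.

A#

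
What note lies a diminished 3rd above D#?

F

D up a major third is F#, so the target letter is F.
From D#, a diminished third is 2 semitones up: F.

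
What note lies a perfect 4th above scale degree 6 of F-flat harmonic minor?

Scale degree 6 of Fb harmonic minor is Dbb.
A perfect fourth (5 semitones) above Dbb lands on the letter G, giving Gbb.

Gbb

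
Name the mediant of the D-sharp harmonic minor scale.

F#

Degree 3 takes the letter 2 steps above D, which is F.
In harmonic minor, degree 3 sits 3 semitones above the tonic. D# + 3 semitones is pitch class 6, spelled on F as F#.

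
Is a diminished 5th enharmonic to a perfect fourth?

No

A diminished fifth spans 6 semitones; a perfect fourth spans 5.
The spans differ, so they are not enharmonic equivalents.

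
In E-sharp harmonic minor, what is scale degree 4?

A#

Degree 4 takes the letter 3 steps above E, which is A.
In harmonic minor, degree 4 sits 5 semitones above the tonic. E# + 5 semitones is pitch class 10, spelled on A as A#.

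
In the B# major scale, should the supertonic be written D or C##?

C##

Each scale degree takes a distinct letter name. Degree 2 of a scale on B must use the letter C.
C## and D are enharmonically the same pitch, but only C## uses the letter C, so it is the correct spelling here.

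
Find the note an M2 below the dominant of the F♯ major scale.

B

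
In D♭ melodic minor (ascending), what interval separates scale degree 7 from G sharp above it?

augmented fifth

Scale degree 7 of Db melodic minor (ascending) is C.
C up to G#: letters C→G make it a fifth; 8 semitones makes it augmented.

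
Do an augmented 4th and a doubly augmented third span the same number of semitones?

Yes

An augmented fourth spans 6 semitones; a doubly augmented third spans 6.
They are enharmonically equivalent.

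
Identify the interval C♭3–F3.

augmented fourth

The letter names run C→F, a span of 3 letter steps, so the interval is some kind of fourth.
Cb to F is 6 semitones. A perfect fourth is 5, so 6 makes it augmented.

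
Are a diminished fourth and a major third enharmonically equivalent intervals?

A diminished fourth spans 4 semitones; a major third spans 4.
They are enharmonically equivalent.

Yes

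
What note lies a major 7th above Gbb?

Fb

G up a major seventh is F#, so the target letter is F.
From Gbb, a major seventh is 11 semitones up: Fb.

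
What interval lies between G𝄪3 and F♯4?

Counting letters G–A–B–C–D–E–F gives a seventh.
G##→F# = 9 semitones, 2 narrower than the major seventh (11), so diminished.

diminished seventh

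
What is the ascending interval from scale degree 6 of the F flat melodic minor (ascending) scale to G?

augmented fourth

Scale degree 6 of Fb melodic minor (ascending) is Db.
Db up to G: letters D→G make it a fourth; 6 semitones makes it augmented.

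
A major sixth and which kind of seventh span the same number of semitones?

diminished

A major sixth spans 9 semitones.
A seventh spanning 9 semitones is diminished (the major seventh is 11).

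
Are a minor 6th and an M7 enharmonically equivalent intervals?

A minor sixth spans 8 semitones; a major seventh spans 11.
The spans differ, so they are not enharmonic equivalents.

No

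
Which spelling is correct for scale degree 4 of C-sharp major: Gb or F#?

Each scale degree takes a distinct letter name. Degree 4 of a scale on C must use the letter F.
F# and Gb are enharmonically the same pitch, but only F# uses the letter F, so it is the correct spelling here.

F#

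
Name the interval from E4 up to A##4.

Counting letters E–F–G–A gives a fourth.
E→A## = 7 semitones, 2 wider than the perfect fourth (5), so doubly augmented.

doubly augmented fourth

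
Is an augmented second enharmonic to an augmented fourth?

No

An augmented second spans 3 semitones; an augmented fourth spans 6.
The spans differ, so they are not enharmonic equivalents.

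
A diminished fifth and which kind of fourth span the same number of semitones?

A diminished fifth spans 6 semitones.
A fourth spanning 6 semitones is augmented (the perfect fourth is 5).

augmented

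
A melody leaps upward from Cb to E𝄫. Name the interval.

Counting letters C–D–E gives a third.
Cb→Ebb = 3 semitones, 1 narrower than the major third (4), so minor.

minor third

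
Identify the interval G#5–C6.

diminished fourth

Counting letters G–A–B–C gives a fourth.
G#→C = 4 semitones, 1 narrower than the perfect fourth (5), so diminished.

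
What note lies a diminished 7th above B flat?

Abb

A seventh above B lands on the letter A.
A diminished seventh spans 9 semitones, so Bb moves to pitch class 7. On the letter A that is Abb.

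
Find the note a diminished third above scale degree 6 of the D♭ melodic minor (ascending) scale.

Dbb

Scale degree 6 of Db melodic minor (ascending) is Bb.
A diminished third (2 semitones) above Bb lands on the letter D, giving Dbb.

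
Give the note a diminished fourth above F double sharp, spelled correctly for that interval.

B

F up a perfect fourth is Bb, so the target letter is B.
From F##, a diminished fourth is 4 semitones up: B.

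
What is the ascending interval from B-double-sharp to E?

Counting letters B–C–D–E gives a fourth.
B##→E = 3 semitones, 2 narrower than the perfect fourth (5), so doubly diminished.

doubly diminished fourth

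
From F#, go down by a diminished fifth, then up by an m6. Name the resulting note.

G#

A diminished fifth down from F# is B# (letter B, 6 semitones down).
A minor sixth up from B# is G# (letter G, 8 semitones up).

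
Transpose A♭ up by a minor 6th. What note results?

A up a major sixth is F#, so the target letter is F.
From Ab, a minor sixth is 8 semitones up: Fb.

Fb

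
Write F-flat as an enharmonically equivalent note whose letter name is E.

Fb is pitch class 4. The letter E alone is pitch class 4.
Pitch class 4 on E needs no accidental: E.

E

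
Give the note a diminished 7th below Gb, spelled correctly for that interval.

A

A seventh below G lands on the letter A.
A diminished seventh spans 9 semitones, so Gb moves to pitch class 9. On the letter A that is A.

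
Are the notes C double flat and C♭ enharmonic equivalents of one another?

Two spellings are enharmonically equivalent only if they share a pitch class.
Here Cbb → 10, Cb → 11; 10 ≠ 11, so they are not.

No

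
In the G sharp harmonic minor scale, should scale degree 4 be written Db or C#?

C#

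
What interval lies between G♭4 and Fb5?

minor seventh

The letter names run G→F, a span of 6 letter steps, so the interval is some kind of seventh.
Gb to Fb is 10 semitones. A major seventh is 11, so 10 makes it minor.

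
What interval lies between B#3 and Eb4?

The letter names run B→E, a span of 3 letter steps, so the interval is some kind of fourth.
B# to Eb is 3 semitones. A perfect fourth is 5, so 3 makes it doubly diminished.

doubly diminished fourth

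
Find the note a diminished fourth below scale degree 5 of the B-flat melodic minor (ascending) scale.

Scale degree 5 of Bb melodic minor (ascending) is F.
A diminished fourth (4 semitones) below F lands on the letter C, giving C#.

C#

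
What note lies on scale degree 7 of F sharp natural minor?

E

Degree 7 takes the letter 6 steps above F, which is E.
In natural minor, degree 7 sits 10 semitones above the tonic. F# + 10 semitones is pitch class 4, spelled on E as E.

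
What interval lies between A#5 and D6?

The letter names run A→D, a span of 3 letter steps, so the interval is some kind of fourth.
A# to D is 4 semitones. A perfect fourth is 5, so 4 makes it diminished.

diminished fourth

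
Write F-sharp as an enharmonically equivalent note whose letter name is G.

Gb

Plain G sits 1 semitone above F#, so on the letter G the same pitch needs a flat: Gb.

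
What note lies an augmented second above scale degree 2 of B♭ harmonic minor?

D#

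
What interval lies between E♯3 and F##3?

The letter names run E→F, a span of 1 letter step, so the interval is some kind of second.
E# to F## is 2 semitones. A major second is 2, so 2 makes it major.

major second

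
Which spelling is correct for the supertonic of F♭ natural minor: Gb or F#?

Gb

Each scale degree takes a distinct letter name. Degree 2 of a scale on F must use the letter G.
Gb and F# are enharmonically the same pitch, but only Gb uses the letter G, so it is the correct spelling here.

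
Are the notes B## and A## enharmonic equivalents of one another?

Two spellings are enharmonically equivalent only if they share a pitch class.
Here B## → 1, A## → 11; 1 ≠ 11, so they are not.

No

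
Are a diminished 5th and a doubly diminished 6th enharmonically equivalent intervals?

A diminished fifth spans 6 semitones; a doubly diminished sixth spans 6.
They are enharmonically equivalent.

Yes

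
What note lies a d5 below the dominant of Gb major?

G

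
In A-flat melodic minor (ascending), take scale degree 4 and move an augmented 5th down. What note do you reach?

Scale degree 4 of Ab melodic minor (ascending) is Db.
An augmented fifth (8 semitones) below Db lands on the letter G, giving Gbb.

Gbb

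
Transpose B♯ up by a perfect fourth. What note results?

A fourth above B lands on the letter E.
A perfect fourth spans 5 semitones, so B# moves to pitch class 5. On the letter E that is E#.

E#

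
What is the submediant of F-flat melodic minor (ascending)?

The Fb melodic minor (ascending) scale runs Fb Gb Abb Bbb Cb Db Eb.
Degree 6 is Db.

Db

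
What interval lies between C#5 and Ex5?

The letter names run C→E, a span of 2 letter steps, so the interval is some kind of third.
C# to E## is 5 semitones. A major third is 4, so 5 makes it augmented.

augmented third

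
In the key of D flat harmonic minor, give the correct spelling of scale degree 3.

The Db harmonic minor scale runs Db Eb Fb Gb Ab Bbb C.
Degree 3 is Fb.

Fb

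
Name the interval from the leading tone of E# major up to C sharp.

The leading tone of E# major is D##.
D## up to C#: letters D→C make it a seventh; 9 semitones makes it diminished.

diminished seventh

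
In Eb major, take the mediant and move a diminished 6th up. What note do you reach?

Ebb

The mediant of Eb major is G.
A diminished sixth (7 semitones) above G lands on the letter E, giving Ebb.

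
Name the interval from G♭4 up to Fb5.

The letter names run G→F, a span of 6 letter steps, so the interval is some kind of seventh.
Gb to Fb is 10 semitones. A major seventh is 11, so 10 makes it minor.

minor seventh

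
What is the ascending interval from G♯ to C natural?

diminished fourth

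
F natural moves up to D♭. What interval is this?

Counting letters F–G–A–B–C–D gives a sixth.
F→Db = 8 semitones, 1 narrower than the major sixth (9), so minor.

minor sixth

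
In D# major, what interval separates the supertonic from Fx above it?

major second

The supertonic of D# major is E#.
E# up to F##: letters E→F make it a second; 2 semitones makes it major.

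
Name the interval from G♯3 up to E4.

The letter names run G→E, a span of 5 letter steps, so the interval is some kind of sixth.
G# to E is 8 semitones. A major sixth is 9, so 8 makes it minor.

minor sixth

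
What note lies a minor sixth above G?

Eb

A sixth above G lands on the letter E.
A minor sixth spans 8 semitones, so G moves to pitch class 3. On the letter E that is Eb.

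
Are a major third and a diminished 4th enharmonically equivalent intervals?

A major third spans 4 semitones; a diminished fourth spans 4.
They are enharmonically equivalent.

Yes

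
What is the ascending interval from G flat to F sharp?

augmented seventh

The letter names run G→F, a span of 6 letter steps, so the interval is some kind of seventh.
Gb to F# is 12 semitones. A major seventh is 11, so 12 makes it augmented.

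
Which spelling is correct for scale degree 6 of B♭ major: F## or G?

Each scale degree takes a distinct letter name. Degree 6 of a scale on B must use the letter G.
G and F## are enharmonically the same pitch, but only G uses the letter G, so it is the correct spelling here.

G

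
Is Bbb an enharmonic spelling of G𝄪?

Bbb = pitch class 9 and G## = pitch class 9 — the same pitch class, so they are enharmonic equivalents.

Yes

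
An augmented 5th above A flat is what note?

E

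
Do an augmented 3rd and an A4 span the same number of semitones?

An augmented third spans 5 semitones; an augmented fourth spans 6.
The spans differ, so they are not enharmonic equivalents.

No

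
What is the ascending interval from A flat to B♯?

The letter names run A→B, a span of 1 letter step, so the interval is some kind of second.
Ab to B# is 4 semitones. A major second is 2, so 4 makes it doubly augmented.

doubly augmented second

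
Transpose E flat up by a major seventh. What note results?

A seventh above E lands on the letter D.
A major seventh spans 11 semitones, so Eb moves to pitch class 2. On the letter D that is D.

D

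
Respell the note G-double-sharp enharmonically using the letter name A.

A

Plain A sits at the same pitch as G##, so on the letter A the same pitch needs a natural: A.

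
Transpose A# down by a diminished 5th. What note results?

A fifth below A lands on the letter D.
A diminished fifth spans 6 semitones, so A# moves to pitch class 4. On the letter D that is D##.

D##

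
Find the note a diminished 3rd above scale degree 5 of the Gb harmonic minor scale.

Scale degree 5 of Gb harmonic minor is Db.
A diminished third (2 semitones) above Db lands on the letter F, giving Fbb.

Fbb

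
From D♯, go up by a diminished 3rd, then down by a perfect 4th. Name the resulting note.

C

A diminished third up from D# is F (letter F, 2 semitones up).
A perfect fourth down from F is C (letter C, 5 semitones down).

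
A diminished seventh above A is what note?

Gb

A up a major seventh is G#, so the target letter is G.
From A, a diminished seventh is 9 semitones up: Gb.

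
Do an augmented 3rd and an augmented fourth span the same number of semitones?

An augmented third spans 5 semitones; an augmented fourth spans 6.
The spans differ, so they are not enharmonic equivalents.

No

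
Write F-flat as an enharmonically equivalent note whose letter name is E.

Fb is pitch class 4. The letter E alone is pitch class 4.
Pitch class 4 on E needs no accidental: E.

E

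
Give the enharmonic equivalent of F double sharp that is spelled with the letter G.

Plain G sits at the same pitch as F##, so on the letter G the same pitch needs a natural: G.

G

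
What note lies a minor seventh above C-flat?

C up a major seventh is B, so the target letter is B.
From Cb, a minor seventh is 10 semitones up: Bbb.

Bbb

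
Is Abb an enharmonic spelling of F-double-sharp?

Abb = pitch class 7 and F## = pitch class 7 — the same pitch class, so they are enharmonic equivalents.

Yes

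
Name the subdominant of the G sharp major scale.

C#

The G# major scale runs G# A# B# C# D# E# F##.
Degree 4 is C#.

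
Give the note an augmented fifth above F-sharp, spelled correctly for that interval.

F up a perfect fifth is C, so the target letter is C.
From F#, an augmented fifth is 8 semitones up: C##.

C##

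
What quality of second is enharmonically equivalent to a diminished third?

major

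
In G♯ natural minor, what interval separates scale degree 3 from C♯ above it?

Scale degree 3 of G# natural minor is B.
B up to C#: letters B→C make it a second; 2 semitones makes it major.

major second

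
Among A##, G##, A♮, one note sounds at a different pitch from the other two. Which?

In 12-tone equal temperament, enharmonic equivalents share a pitch class. A## is pitch class 11; G## is pitch class 9; A is pitch class 9.
G## and A share pitch class 9, while A## is pitch class 11.

A##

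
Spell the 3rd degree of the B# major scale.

The B# major scale runs B# C## D## E# F## G## A##.
Degree 3 is D##.

D##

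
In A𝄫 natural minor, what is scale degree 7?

Degree 7 takes the letter 6 steps above A, which is G.
In natural minor, degree 7 sits 10 semitones above the tonic. Abb + 10 semitones is pitch class 5, spelled on G as Gbb.

Gbb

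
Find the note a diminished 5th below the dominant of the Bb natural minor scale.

B

The dominant of Bb natural minor is F.
A diminished fifth (6 semitones) below F lands on the letter B, giving B.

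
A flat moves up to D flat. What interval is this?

perfect fourth

The letter names run A→D, a span of 3 letter steps, so the interval is some kind of fourth.
Ab to Db is 5 semitones. A perfect fourth is 5, so 5 makes it perfect.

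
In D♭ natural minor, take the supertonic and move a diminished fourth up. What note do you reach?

Abb

The supertonic of Db natural minor is Eb.
A diminished fourth (4 semitones) above Eb lands on the letter A, giving Abb.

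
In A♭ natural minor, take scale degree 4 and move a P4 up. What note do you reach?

Scale degree 4 of Ab natural minor is Db.
A perfect fourth (5 semitones) above Db lands on the letter G, giving Gb.

Gb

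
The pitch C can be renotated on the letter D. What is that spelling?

C is pitch class 0. The letter D alone is pitch class 2.
To reach pitch class 0 from D requires an offset of -2 semitones, i.e. double flat: Dbb.

Dbb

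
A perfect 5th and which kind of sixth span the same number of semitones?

diminished

A perfect fifth spans 7 semitones.
A sixth spanning 7 semitones is diminished (the major sixth is 9).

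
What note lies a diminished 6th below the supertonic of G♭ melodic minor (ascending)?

The supertonic of Gb melodic minor (ascending) is Ab.
A diminished sixth (7 semitones) below Ab lands on the letter C, giving C#.

C#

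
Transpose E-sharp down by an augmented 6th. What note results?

A sixth below E lands on the letter G.
An augmented sixth spans 10 semitones, so E# moves to pitch class 7. On the letter G that is G.

G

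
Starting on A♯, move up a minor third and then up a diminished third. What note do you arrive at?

A minor third up from A# is C# (letter C, 3 semitones up).
A diminished third up from C# is Eb (letter E, 2 semitones up).

Eb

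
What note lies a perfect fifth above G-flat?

Db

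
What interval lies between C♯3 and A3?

minor sixth

The letter names run C→A, a span of 5 letter steps, so the interval is some kind of sixth.
C# to A is 8 semitones. A major sixth is 9, so 8 makes it minor.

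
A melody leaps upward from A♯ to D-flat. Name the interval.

Counting letters A–B–C–D gives a fourth.
A#→Db = 3 semitones, 2 narrower than the perfect fourth (5), so doubly diminished.

doubly diminished fourth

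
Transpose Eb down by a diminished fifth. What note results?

A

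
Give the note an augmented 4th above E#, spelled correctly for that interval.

E up a perfect fourth is A, so the target letter is A.
From E#, an augmented fourth is 6 semitones up: A##.

A##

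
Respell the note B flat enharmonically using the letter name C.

Cbb

Bb is pitch class 10. The letter C alone is pitch class 0.
To reach pitch class 10 from C requires an offset of -2 semitones, i.e. double flat: Cbb.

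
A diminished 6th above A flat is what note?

Fbb

A up a major sixth is F#, so the target letter is F.
From Ab, a diminished sixth is 7 semitones up: Fbb.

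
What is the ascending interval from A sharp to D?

diminished fourth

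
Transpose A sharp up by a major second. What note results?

B#

A up a major second is B, so the target letter is B.
From A#, a major second is 2 semitones up: B#.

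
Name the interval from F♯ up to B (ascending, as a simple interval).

perfect fourth

Counting letters F–G–A–B gives a fourth.
F#→B = 5 semitones, exactly the perfect fourth.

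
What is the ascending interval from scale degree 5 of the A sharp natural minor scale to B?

Scale degree 5 of A# natural minor is E#.
E# up to B: letters E→B make it a fifth; 6 semitones makes it diminished.

diminished fifth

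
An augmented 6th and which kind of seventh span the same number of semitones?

minor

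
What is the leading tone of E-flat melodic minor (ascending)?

D

Degree 7 takes the letter 6 steps above E, which is D.
In melodic minor (ascending), degree 7 sits 11 semitones above the tonic. Eb + 11 semitones is pitch class 2, spelled on D as D.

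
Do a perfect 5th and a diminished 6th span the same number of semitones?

Yes

A perfect fifth spans 7 semitones; a diminished sixth spans 7.
They are enharmonically equivalent.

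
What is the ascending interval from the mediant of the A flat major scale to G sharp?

The mediant of Ab major is C.
C up to G#: letters C→G make it a fifth; 8 semitones makes it augmented.

augmented fifth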